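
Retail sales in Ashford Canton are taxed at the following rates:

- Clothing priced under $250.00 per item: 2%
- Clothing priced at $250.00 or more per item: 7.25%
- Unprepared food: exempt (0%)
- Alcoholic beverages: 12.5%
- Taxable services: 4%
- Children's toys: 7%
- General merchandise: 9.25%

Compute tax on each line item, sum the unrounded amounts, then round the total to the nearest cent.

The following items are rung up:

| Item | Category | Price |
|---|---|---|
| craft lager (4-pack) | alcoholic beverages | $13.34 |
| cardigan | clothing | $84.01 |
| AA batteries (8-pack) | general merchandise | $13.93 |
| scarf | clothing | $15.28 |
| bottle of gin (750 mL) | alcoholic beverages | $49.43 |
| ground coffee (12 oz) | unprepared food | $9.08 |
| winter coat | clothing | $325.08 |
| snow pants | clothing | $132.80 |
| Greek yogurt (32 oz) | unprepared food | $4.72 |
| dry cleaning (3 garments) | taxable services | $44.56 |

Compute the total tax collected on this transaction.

$39.13

Craft lager (4-pack) $13.34: alcoholic beverages → 12.5% → $1.6675
Cardigan $84.01: clothing, under $250.00 → 2% → $1.6802
AA batteries (8-pack) $13.93: general merchandise → 9.25% → $1.288525
Scarf $15.28: clothing, under $250.00 → 2% → $0.3056
Bottle of gin (750 mL) $49.43: alcoholic beverages → 12.5% → $6.17875
Ground coffee (12 oz) $9.08: unprepared food → 0% → $0.00
Winter coat $325.08: clothing, $250.00 or more → 7.25% → $23.5683
Snow pants $132.80: clothing, under $250.00 → 2% → $2.656
Greek yogurt (32 oz) $4.72: unprepared food → 0% → $0.00
Dry cleaning (3 garments) $44.56: taxable services → 4% → $1.7824
Unrounded tax sum = $39.127275 → $39.13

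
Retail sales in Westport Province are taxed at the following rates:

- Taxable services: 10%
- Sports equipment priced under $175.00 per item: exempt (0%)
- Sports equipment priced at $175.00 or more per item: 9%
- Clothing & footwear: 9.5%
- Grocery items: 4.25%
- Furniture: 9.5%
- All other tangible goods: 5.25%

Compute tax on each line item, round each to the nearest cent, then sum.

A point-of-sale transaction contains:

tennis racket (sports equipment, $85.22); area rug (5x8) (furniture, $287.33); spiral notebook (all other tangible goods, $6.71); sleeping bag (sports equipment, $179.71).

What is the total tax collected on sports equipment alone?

$16.17

Tennis racket $85.22: sports equipment, under $175.00 → 0% → $0.00
Sleeping bag $179.71: sports equipment, $175.00 or more → 9% → $16.17
Tax on sports equipment = $0.00 + $16.17 = $16.17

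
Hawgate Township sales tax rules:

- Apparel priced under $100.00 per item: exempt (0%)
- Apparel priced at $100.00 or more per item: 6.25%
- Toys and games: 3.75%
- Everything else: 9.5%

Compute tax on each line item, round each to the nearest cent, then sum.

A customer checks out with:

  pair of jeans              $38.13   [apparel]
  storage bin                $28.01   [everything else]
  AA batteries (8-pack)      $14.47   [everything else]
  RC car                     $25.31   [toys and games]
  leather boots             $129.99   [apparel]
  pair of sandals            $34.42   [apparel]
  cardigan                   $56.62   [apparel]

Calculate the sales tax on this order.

$13.10

Pair of jeans $38.13: apparel, under $100.00 → 0% → $0.00
Storage bin $28.01: everything else → 9.5% → $2.66
AA batteries (8-pack) $14.47: everything else → 9.5% → $1.37
RC car $25.31: toys and games → 3.75% → $0.95
Leather boots $129.99: apparel, $100.00 or more → 6.25% → $8.12
Pair of sandals $34.42: apparel, under $100.00 → 0% → $0.00
Cardigan $56.62: apparel, under $100.00 → 0% → $0.00
Total tax = $2.66 + $1.37 + $0.95 + $8.12 = $13.10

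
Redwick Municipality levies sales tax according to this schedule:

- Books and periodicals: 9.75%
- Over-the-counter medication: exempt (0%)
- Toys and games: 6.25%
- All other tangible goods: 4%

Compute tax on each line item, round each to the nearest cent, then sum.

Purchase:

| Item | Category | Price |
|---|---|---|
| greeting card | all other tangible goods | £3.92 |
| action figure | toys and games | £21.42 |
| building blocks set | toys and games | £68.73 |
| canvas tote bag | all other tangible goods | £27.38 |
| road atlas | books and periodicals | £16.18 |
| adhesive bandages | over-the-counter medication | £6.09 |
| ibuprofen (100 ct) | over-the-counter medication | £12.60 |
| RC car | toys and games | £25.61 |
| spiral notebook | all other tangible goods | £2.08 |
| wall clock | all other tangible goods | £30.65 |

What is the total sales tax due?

£11.39

Greeting card £3.92: all other tangible goods → 4% → £0.16
Action figure £21.42: toys and games → 6.25% → £1.34
Building blocks set £68.73: toys and games → 6.25% → £4.30
Canvas tote bag £27.38: all other tangible goods → 4% → £1.10
Road atlas £16.18: books and periodicals → 9.75% → £1.58
Adhesive bandages £6.09: over-the-counter medication → 0% → £0.00
Ibuprofen (100 ct) £12.60: over-the-counter medication → 0% → £0.00
RC car £25.61: toys and games → 6.25% → £1.60
Spiral notebook £2.08: all other tangible goods → 4% → £0.08
Wall clock £30.65: all other tangible goods → 4% → £1.23
Total tax = £0.16 + £1.34 + £4.30 + £1.10 + £1.58 + £1.60 + £0.08 + £1.23 = £11.39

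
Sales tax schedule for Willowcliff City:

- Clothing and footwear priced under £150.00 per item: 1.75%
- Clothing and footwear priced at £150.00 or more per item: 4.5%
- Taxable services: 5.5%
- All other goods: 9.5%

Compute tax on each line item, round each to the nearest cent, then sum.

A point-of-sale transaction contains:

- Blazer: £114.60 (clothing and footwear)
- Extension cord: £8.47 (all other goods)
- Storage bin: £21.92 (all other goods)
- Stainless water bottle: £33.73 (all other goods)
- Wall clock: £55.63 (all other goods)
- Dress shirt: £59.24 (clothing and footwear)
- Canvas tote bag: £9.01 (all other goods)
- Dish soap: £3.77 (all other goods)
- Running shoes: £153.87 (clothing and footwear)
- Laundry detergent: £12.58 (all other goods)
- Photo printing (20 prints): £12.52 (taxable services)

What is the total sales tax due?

Blazer £114.60: clothing and footwear, under £150.00 → 1.75% → £2.01
Extension cord £8.47: all other goods → 9.5% → £0.80
Storage bin £21.92: all other goods → 9.5% → £2.08
Stainless water bottle £33.73: all other goods → 9.5% → £3.20
Wall clock £55.63: all other goods → 9.5% → £5.28
Dress shirt £59.24: clothing and footwear, under £150.00 → 1.75% → £1.04
Canvas tote bag £9.01: all other goods → 9.5% → £0.86
Dish soap £3.77: all other goods → 9.5% → £0.36
Running shoes £153.87: clothing and footwear, £150.00 or more → 4.5% → £6.92
Laundry detergent £12.58: all other goods → 9.5% → £1.20
Photo printing (20 prints) £12.52: taxable services → 5.5% → £0.69
Total tax = £2.01 + £0.80 + £2.08 + £3.20 + £5.28 + £1.04 + £0.86 + £0.36 + £6.92 + £1.20 + £0.69 = £24.44

£24.44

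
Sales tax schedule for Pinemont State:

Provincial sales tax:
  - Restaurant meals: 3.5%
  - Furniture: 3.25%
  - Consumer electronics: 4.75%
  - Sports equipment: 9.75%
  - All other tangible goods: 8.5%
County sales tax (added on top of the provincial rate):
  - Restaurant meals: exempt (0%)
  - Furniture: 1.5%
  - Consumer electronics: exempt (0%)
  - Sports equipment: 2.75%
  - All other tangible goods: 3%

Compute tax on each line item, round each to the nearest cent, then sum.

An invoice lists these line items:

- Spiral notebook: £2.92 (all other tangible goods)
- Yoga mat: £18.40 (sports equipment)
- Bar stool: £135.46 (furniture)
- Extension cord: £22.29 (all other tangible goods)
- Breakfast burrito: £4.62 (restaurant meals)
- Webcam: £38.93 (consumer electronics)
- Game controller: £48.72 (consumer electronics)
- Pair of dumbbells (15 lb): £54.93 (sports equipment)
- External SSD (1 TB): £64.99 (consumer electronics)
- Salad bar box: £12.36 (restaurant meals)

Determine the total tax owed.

£26.34

Spiral notebook £2.92: all other tangible goods → 8.5% + 3% county = 11.5% → £0.34
Yoga mat £18.40: sports equipment → 9.75% + 2.75% county = 12.5% → £2.30
Bar stool £135.46: furniture → 3.25% + 1.5% county = 4.75% → £6.43
Extension cord £22.29: all other tangible goods → 8.5% + 3% county = 11.5% → £2.56
Breakfast burrito £4.62: restaurant meals → 3.5% + 0% county = 3.5% → £0.16
Webcam £38.93: consumer electronics → 4.75% + 0% county = 4.75% → £1.85
Game controller £48.72: consumer electronics → 4.75% + 0% county = 4.75% → £2.31
Pair of dumbbells (15 lb) £54.93: sports equipment → 9.75% + 2.75% county = 12.5% → £6.87
External SSD (1 TB) £64.99: consumer electronics → 4.75% + 0% county = 4.75% → £3.09
Salad bar box £12.36: restaurant meals → 3.5% + 0% county = 3.5% → £0.43
Total tax = £0.34 + £2.30 + £6.43 + £2.56 + £0.16 + £1.85 + £2.31 + £6.87 + £3.09 + £0.43 = £26.34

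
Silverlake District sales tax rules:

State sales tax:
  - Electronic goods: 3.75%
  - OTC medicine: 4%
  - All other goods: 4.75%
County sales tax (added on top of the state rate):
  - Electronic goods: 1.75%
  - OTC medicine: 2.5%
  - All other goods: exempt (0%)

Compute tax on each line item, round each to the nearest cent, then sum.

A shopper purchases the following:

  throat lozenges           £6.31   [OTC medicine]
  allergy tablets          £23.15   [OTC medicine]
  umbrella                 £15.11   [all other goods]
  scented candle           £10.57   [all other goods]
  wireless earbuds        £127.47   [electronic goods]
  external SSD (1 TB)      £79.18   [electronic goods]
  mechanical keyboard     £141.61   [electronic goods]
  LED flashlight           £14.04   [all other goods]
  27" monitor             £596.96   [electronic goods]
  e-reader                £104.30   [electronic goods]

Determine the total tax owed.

£61.52

Throat lozenges £6.31: OTC medicine → 4% + 2.5% county = 6.5% → £0.41
Allergy tablets £23.15: OTC medicine → 4% + 2.5% county = 6.5% → £1.50
Umbrella £15.11: all other goods → 4.75% + 0% county = 4.75% → £0.72
Scented candle £10.57: all other goods → 4.75% + 0% county = 4.75% → £0.50
Wireless earbuds £127.47: electronic goods → 3.75% + 1.75% county = 5.5% → £7.01
External SSD (1 TB) £79.18: electronic goods → 3.75% + 1.75% county = 5.5% → £4.35
Mechanical keyboard £141.61: electronic goods → 3.75% + 1.75% county = 5.5% → £7.79
LED flashlight £14.04: all other goods → 4.75% + 0% county = 4.75% → £0.67
27" monitor £596.96: electronic goods → 3.75% + 1.75% county = 5.5% → £32.83
E-reader £104.30: electronic goods → 3.75% + 1.75% county = 5.5% → £5.74
Total tax = £0.41 + £1.50 + £0.72 + £0.50 + £7.01 + £4.35 + £7.79 + £0.67 + £32.83 + £5.74 = £61.52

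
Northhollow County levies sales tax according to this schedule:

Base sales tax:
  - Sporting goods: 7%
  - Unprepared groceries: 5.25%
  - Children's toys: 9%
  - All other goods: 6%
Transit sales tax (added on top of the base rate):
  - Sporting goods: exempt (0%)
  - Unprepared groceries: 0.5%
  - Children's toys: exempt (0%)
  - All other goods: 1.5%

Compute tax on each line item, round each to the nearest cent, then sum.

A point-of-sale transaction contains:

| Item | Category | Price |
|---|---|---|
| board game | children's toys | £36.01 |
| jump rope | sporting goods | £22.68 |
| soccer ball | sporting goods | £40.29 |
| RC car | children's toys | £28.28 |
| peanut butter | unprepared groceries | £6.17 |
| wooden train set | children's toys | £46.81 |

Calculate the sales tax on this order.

£14.76

Board game £36.01: children's toys → 9% + 0% transit = 9% → £3.24
Jump rope £22.68: sporting goods → 7% + 0% transit = 7% → £1.59
Soccer ball £40.29: sporting goods → 7% + 0% transit = 7% → £2.82
RC car £28.28: children's toys → 9% + 0% transit = 9% → £2.55
Peanut butter £6.17: unprepared groceries → 5.25% + 0.5% transit = 5.75% → £0.35
Wooden train set £46.81: children's toys → 9% + 0% transit = 9% → £4.21
Total tax = £3.24 + £1.59 + £2.82 + £2.55 + £0.35 + £4.21 = £14.76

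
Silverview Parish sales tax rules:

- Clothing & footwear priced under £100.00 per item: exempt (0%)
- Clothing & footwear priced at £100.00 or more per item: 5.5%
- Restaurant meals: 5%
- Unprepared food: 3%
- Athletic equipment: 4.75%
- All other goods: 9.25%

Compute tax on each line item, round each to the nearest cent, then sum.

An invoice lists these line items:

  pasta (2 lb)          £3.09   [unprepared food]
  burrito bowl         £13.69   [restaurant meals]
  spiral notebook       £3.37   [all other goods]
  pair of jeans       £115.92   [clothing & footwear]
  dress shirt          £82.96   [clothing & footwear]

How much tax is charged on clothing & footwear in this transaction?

Pair of jeans £115.92: clothing & footwear, £100.00 or more → 5.5% → £6.38
Dress shirt £82.96: clothing & footwear, under £100.00 → 0% → £0.00
Tax on clothing & footwear = £6.38 + £0.00 = £6.38

£6.38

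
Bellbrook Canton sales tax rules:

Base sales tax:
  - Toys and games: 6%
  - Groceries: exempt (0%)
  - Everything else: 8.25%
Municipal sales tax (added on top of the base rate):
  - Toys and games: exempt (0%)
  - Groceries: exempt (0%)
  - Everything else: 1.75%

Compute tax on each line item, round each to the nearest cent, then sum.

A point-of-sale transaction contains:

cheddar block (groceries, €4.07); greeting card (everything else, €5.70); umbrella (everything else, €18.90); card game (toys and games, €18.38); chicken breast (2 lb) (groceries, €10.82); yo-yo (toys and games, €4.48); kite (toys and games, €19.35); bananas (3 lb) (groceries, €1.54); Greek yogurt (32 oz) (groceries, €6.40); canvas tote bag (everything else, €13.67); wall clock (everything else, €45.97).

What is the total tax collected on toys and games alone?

Card game €18.38: toys and games → 6% + 0% municipal = 6% → €1.10
Yo-yo €4.48: toys and games → 6% + 0% municipal = 6% → €0.27
Kite €19.35: toys and games → 6% + 0% municipal = 6% → €1.16
Tax on toys and games = €1.10 + €0.27 + €1.16 = €2.53

€2.53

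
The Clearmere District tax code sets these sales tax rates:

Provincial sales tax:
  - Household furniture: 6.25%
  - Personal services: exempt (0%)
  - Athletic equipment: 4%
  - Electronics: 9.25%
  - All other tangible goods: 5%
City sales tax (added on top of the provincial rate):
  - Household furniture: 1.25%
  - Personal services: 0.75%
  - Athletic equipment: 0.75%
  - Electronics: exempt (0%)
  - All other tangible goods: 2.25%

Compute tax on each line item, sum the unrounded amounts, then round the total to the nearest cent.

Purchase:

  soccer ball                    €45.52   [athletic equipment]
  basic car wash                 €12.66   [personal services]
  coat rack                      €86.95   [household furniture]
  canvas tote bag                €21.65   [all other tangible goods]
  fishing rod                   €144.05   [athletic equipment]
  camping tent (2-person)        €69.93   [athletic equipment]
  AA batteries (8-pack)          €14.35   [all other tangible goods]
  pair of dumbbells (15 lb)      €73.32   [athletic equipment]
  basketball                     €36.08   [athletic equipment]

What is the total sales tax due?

Soccer ball €45.52: athletic equipment → 4% + 0.75% city = 4.75% → €2.1622
Basic car wash €12.66: personal services → 0% + 0.75% city = 0.75% → €0.09495
Coat rack €86.95: household furniture → 6.25% + 1.25% city = 7.5% → €6.52125
Canvas tote bag €21.65: all other tangible goods → 5% + 2.25% city = 7.25% → €1.569625
Fishing rod €144.05: athletic equipment → 4% + 0.75% city = 4.75% → €6.842375
Camping tent (2-person) €69.93: athletic equipment → 4% + 0.75% city = 4.75% → €3.321675
AA batteries (8-pack) €14.35: all other tangible goods → 5% + 2.25% city = 7.25% → €1.040375
Pair of dumbbells (15 lb) €73.32: athletic equipment → 4% + 0.75% city = 4.75% → €3.4827
Basketball €36.08: athletic equipment → 4% + 0.75% city = 4.75% → €1.7138
Unrounded tax sum = €26.74895 → €26.75

€26.75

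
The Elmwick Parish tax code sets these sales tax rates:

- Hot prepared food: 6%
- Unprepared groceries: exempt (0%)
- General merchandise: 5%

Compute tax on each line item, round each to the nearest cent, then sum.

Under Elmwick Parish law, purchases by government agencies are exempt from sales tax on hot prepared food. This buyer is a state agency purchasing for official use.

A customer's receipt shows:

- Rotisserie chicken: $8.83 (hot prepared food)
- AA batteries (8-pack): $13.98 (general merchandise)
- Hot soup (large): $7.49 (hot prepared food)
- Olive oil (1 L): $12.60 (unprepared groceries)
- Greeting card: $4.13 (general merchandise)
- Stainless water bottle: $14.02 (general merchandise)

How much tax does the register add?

Rotisserie chicken $8.83: hot prepared food, buyer-exempt → 0% → $0.00
AA batteries (8-pack) $13.98: general merchandise → 5% → $0.70
Hot soup (large) $7.49: hot prepared food, buyer-exempt → 0% → $0.00
Olive oil (1 L) $12.60: unprepared groceries → 0% → $0.00
Greeting card $4.13: general merchandise → 5% → $0.21
Stainless water bottle $14.02: general merchandise → 5% → $0.70
Total tax = $0.70 + $0.21 + $0.70 = $1.61

$1.61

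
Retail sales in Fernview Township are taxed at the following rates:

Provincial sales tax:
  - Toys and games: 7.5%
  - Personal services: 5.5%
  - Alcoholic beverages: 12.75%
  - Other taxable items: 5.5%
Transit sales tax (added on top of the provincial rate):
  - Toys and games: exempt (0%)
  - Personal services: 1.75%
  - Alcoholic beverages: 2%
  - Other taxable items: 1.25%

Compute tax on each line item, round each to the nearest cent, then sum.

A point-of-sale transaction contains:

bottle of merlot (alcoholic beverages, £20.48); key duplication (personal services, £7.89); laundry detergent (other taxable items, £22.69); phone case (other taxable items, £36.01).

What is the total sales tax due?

Bottle of merlot £20.48: alcoholic beverages → 12.75% + 2% transit = 14.75% → £3.02
Key duplication £7.89: personal services → 5.5% + 1.75% transit = 7.25% → £0.57
Laundry detergent £22.69: other taxable items → 5.5% + 1.25% transit = 6.75% → £1.53
Phone case £36.01: other taxable items → 5.5% + 1.25% transit = 6.75% → £2.43
Total tax = £3.02 + £0.57 + £1.53 + £2.43 = £7.55

£7.55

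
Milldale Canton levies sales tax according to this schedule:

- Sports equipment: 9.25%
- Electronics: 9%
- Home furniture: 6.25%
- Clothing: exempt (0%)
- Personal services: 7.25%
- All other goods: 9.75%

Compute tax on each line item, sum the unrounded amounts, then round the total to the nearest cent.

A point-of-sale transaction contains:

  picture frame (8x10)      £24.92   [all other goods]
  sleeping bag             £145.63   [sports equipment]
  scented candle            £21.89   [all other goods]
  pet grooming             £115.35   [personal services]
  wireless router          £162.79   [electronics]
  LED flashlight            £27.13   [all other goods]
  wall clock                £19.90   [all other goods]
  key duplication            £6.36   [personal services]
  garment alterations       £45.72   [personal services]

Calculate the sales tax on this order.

£49.41

Picture frame (8x10) £24.92: all other goods → 9.75% → £2.4297
Sleeping bag £145.63: sports equipment → 9.25% → £13.470775
Scented candle £21.89: all other goods → 9.75% → £2.134275
Pet grooming £115.35: personal services → 7.25% → £8.362875
Wireless router £162.79: electronics → 9% → £14.6511
LED flashlight £27.13: all other goods → 9.75% → £2.645175
Wall clock £19.90: all other goods → 9.75% → £1.94025
Key duplication £6.36: personal services → 7.25% → £0.4611
Garment alterations £45.72: personal services → 7.25% → £3.3147
Unrounded tax sum = £49.40995 → £49.41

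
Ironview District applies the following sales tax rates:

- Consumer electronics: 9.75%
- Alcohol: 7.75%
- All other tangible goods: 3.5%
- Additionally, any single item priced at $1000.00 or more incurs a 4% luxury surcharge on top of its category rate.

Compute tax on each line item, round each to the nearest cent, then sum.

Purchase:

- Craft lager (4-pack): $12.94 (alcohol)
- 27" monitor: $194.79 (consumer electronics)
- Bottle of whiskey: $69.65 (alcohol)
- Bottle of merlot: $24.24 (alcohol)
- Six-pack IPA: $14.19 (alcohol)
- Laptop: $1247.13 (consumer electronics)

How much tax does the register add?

$199.85

Craft lager (4-pack) $12.94: alcohol → 7.75% → $1.00
27" monitor $194.79: consumer electronics → 9.75% → $18.99
Bottle of whiskey $69.65: alcohol → 7.75% → $5.40
Bottle of merlot $24.24: alcohol → 7.75% → $1.88
Six-pack IPA $14.19: alcohol → 7.75% → $1.10
Laptop $1247.13: consumer electronics → 9.75% + 4% surcharge = 13.75% → $171.48
Total tax = $1.00 + $18.99 + $5.40 + $1.88 + $1.10 + $171.48 = $199.85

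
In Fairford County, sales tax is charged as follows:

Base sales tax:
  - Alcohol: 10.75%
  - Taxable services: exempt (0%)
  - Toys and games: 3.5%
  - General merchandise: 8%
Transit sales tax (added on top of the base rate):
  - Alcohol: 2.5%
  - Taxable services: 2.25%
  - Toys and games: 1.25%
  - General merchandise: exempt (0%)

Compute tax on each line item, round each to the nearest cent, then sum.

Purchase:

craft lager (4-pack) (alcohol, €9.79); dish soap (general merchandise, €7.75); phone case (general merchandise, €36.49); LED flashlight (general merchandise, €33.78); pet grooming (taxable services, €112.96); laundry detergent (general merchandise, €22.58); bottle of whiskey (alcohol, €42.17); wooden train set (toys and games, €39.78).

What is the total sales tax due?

€19.37

Craft lager (4-pack) €9.79: alcohol → 10.75% + 2.5% transit = 13.25% → €1.30
Dish soap €7.75: general merchandise → 8% + 0% transit = 8% → €0.62
Phone case €36.49: general merchandise → 8% + 0% transit = 8% → €2.92
LED flashlight €33.78: general merchandise → 8% + 0% transit = 8% → €2.70
Pet grooming €112.96: taxable services → 0% + 2.25% transit = 2.25% → €2.54
Laundry detergent €22.58: general merchandise → 8% + 0% transit = 8% → €1.81
Bottle of whiskey €42.17: alcohol → 10.75% + 2.5% transit = 13.25% → €5.59
Wooden train set €39.78: toys and games → 3.5% + 1.25% transit = 4.75% → €1.89
Total tax = €1.30 + €0.62 + €2.92 + €2.70 + €2.54 + €1.81 + €5.59 + €1.89 = €19.37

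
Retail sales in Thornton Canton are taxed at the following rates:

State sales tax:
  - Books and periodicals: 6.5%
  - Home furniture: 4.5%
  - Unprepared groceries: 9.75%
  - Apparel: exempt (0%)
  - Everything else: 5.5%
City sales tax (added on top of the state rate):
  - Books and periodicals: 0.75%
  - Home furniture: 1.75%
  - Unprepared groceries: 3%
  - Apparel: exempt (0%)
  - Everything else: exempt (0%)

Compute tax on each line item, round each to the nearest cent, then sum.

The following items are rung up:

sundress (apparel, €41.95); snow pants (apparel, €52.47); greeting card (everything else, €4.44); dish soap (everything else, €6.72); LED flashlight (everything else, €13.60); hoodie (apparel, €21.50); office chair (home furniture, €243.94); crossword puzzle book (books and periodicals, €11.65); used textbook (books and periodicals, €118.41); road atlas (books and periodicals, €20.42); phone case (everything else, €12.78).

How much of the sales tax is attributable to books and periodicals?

€10.90

Crossword puzzle book €11.65: books and periodicals → 6.5% + 0.75% city = 7.25% → €0.84
Used textbook €118.41: books and periodicals → 6.5% + 0.75% city = 7.25% → €8.58
Road atlas €20.42: books and periodicals → 6.5% + 0.75% city = 7.25% → €1.48
Tax on books and periodicals = €0.84 + €8.58 + €1.48 = €10.90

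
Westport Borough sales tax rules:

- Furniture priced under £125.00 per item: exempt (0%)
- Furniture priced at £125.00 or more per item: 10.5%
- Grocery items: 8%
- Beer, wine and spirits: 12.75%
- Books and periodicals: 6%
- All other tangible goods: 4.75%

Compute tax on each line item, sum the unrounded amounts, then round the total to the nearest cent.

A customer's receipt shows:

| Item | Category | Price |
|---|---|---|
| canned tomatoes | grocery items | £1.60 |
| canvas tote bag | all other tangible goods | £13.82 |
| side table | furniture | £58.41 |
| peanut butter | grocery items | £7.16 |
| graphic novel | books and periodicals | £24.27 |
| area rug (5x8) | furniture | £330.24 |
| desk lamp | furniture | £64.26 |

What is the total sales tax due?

Canned tomatoes £1.60: grocery items → 8% → £0.128
Canvas tote bag £13.82: all other tangible goods → 4.75% → £0.65645
Side table £58.41: furniture, under £125.00 → 0% → £0.00
Peanut butter £7.16: grocery items → 8% → £0.5728
Graphic novel £24.27: books and periodicals → 6% → £1.4562
Area rug (5x8) £330.24: furniture, £125.00 or more → 10.5% → £34.6752
Desk lamp £64.26: furniture, under £125.00 → 0% → £0.00
Unrounded tax sum = £37.48865 → £37.49

£37.49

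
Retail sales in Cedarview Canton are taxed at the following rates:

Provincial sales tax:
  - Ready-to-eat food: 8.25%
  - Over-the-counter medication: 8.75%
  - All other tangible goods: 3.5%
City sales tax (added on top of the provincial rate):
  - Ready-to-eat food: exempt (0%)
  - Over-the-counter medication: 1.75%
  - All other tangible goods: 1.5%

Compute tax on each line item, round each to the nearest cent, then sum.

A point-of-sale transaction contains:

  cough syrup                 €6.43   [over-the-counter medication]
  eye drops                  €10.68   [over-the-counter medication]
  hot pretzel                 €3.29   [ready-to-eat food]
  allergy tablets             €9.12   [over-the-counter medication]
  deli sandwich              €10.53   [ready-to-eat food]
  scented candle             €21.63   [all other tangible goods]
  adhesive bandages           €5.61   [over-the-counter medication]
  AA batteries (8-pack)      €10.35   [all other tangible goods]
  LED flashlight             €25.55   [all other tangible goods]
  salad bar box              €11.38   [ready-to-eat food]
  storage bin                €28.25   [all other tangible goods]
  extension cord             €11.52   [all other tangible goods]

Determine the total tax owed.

€10.30

Cough syrup €6.43: over-the-counter medication → 8.75% + 1.75% city = 10.5% → €0.68
Eye drops €10.68: over-the-counter medication → 8.75% + 1.75% city = 10.5% → €1.12
Hot pretzel €3.29: ready-to-eat food → 8.25% + 0% city = 8.25% → €0.27
Allergy tablets €9.12: over-the-counter medication → 8.75% + 1.75% city = 10.5% → €0.96
Deli sandwich €10.53: ready-to-eat food → 8.25% + 0% city = 8.25% → €0.87
Scented candle €21.63: all other tangible goods → 3.5% + 1.5% city = 5% → €1.08
Adhesive bandages €5.61: over-the-counter medication → 8.75% + 1.75% city = 10.5% → €0.59
AA batteries (8-pack) €10.35: all other tangible goods → 3.5% + 1.5% city = 5% → €0.52
LED flashlight €25.55: all other tangible goods → 3.5% + 1.5% city = 5% → €1.28
Salad bar box €11.38: ready-to-eat food → 8.25% + 0% city = 8.25% → €0.94
Storage bin €28.25: all other tangible goods → 3.5% + 1.5% city = 5% → €1.41
Extension cord €11.52: all other tangible goods → 3.5% + 1.5% city = 5% → €0.58
Total tax = €0.68 + €1.12 + €0.27 + €0.96 + €0.87 + €1.08 + €0.59 + €0.52 + €1.28 + €0.94 + €1.41 + €0.58 = €10.30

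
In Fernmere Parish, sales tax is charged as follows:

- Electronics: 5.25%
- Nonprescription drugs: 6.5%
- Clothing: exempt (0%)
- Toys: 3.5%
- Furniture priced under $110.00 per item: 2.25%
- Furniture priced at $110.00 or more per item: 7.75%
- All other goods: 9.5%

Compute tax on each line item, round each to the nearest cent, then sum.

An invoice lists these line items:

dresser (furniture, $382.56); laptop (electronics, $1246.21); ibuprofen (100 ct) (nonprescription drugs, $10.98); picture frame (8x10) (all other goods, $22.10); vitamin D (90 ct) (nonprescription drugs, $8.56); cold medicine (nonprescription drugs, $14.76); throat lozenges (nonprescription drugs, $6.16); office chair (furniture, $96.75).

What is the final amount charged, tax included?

Dresser $382.56: furniture, $110.00 or more → 7.75% → $29.65
Laptop $1246.21: electronics → 5.25% → $65.43
Ibuprofen (100 ct) $10.98: nonprescription drugs → 6.5% → $0.71
Picture frame (8x10) $22.10: all other goods → 9.5% → $2.10
Vitamin D (90 ct) $8.56: nonprescription drugs → 6.5% → $0.56
Cold medicine $14.76: nonprescription drugs → 6.5% → $0.96
Throat lozenges $6.16: nonprescription drugs → 6.5% → $0.40
Office chair $96.75: furniture, under $110.00 → 2.25% → $2.18
Subtotal = $1788.08; tax = $101.99; total due = $1890.07

$1890.07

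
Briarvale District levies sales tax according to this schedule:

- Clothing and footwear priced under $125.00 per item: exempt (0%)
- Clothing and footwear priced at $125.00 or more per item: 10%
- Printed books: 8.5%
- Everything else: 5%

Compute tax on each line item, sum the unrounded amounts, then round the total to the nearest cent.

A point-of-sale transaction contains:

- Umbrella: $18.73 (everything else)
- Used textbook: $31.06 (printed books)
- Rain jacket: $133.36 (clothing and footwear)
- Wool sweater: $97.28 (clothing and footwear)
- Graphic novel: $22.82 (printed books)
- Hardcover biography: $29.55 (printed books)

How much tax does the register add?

Umbrella $18.73: everything else → 5% → $0.9365
Used textbook $31.06: printed books → 8.5% → $2.6401
Rain jacket $133.36: clothing and footwear, $125.00 or more → 10% → $13.336
Wool sweater $97.28: clothing and footwear, under $125.00 → 0% → $0.00
Graphic novel $22.82: printed books → 8.5% → $1.9397
Hardcover biography $29.55: printed books → 8.5% → $2.51175
Unrounded tax sum = $21.36405 → $21.36

$21.36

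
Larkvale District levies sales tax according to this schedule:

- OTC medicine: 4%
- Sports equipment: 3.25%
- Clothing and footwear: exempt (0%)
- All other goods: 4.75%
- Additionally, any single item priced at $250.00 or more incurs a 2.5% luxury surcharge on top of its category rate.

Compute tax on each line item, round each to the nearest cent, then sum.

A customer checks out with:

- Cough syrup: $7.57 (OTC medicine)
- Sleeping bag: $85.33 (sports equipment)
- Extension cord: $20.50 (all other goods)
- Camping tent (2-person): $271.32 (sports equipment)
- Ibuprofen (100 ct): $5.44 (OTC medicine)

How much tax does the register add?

Cough syrup $7.57: OTC medicine → 4% → $0.30
Sleeping bag $85.33: sports equipment → 3.25% → $2.77
Extension cord $20.50: all other goods → 4.75% → $0.97
Camping tent (2-person) $271.32: sports equipment → 3.25% + 2.5% surcharge = 5.75% → $15.60
Ibuprofen (100 ct) $5.44: OTC medicine → 4% → $0.22
Total tax = $0.30 + $2.77 + $0.97 + $15.60 + $0.22 = $19.86

$19.86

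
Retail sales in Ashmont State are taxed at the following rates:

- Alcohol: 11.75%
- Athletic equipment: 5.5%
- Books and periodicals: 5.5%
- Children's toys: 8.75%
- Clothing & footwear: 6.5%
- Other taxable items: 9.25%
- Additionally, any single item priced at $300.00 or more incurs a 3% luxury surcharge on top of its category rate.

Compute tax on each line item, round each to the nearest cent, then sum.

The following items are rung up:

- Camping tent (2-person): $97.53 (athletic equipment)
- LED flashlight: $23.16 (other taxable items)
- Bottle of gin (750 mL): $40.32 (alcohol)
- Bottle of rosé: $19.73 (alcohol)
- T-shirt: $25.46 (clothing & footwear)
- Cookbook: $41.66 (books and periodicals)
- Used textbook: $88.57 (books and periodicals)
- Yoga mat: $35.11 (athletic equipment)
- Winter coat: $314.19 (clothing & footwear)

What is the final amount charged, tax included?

$740.88

Camping tent (2-person) $97.53: athletic equipment → 5.5% → $5.36
LED flashlight $23.16: other taxable items → 9.25% → $2.14
Bottle of gin (750 mL) $40.32: alcohol → 11.75% → $4.74
Bottle of rosé $19.73: alcohol → 11.75% → $2.32
T-shirt $25.46: clothing & footwear → 6.5% → $1.65
Cookbook $41.66: books and periodicals → 5.5% → $2.29
Used textbook $88.57: books and periodicals → 5.5% → $4.87
Yoga mat $35.11: athletic equipment → 5.5% → $1.93
Winter coat $314.19: clothing & footwear → 6.5% + 3% surcharge = 9.5% → $29.85
Subtotal = $685.73; tax = $55.15; total due = $740.88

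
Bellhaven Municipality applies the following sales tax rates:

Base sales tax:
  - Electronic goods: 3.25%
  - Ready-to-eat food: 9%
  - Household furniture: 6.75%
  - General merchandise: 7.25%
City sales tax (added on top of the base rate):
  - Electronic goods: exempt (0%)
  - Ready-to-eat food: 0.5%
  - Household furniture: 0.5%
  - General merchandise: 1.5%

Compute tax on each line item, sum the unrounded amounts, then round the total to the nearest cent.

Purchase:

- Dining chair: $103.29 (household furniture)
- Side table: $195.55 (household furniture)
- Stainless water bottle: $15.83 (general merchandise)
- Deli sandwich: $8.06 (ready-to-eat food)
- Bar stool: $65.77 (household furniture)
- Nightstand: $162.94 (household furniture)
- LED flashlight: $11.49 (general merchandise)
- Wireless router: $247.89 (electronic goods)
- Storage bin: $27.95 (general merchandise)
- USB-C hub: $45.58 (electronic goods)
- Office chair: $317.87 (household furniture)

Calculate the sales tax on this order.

Dining chair $103.29: household furniture → 6.75% + 0.5% city = 7.25% → $7.488525
Side table $195.55: household furniture → 6.75% + 0.5% city = 7.25% → $14.177375
Stainless water bottle $15.83: general merchandise → 7.25% + 1.5% city = 8.75% → $1.385125
Deli sandwich $8.06: ready-to-eat food → 9% + 0.5% city = 9.5% → $0.7657
Bar stool $65.77: household furniture → 6.75% + 0.5% city = 7.25% → $4.768325
Nightstand $162.94: household furniture → 6.75% + 0.5% city = 7.25% → $11.81315
LED flashlight $11.49: general merchandise → 7.25% + 1.5% city = 8.75% → $1.005375
Wireless router $247.89: electronic goods → 3.25% + 0% city = 3.25% → $8.056425
Storage bin $27.95: general merchandise → 7.25% + 1.5% city = 8.75% → $2.445625
USB-C hub $45.58: electronic goods → 3.25% + 0% city = 3.25% → $1.48135
Office chair $317.87: household furniture → 6.75% + 0.5% city = 7.25% → $23.045575
Unrounded tax sum = $76.43255 → $76.43

$76.43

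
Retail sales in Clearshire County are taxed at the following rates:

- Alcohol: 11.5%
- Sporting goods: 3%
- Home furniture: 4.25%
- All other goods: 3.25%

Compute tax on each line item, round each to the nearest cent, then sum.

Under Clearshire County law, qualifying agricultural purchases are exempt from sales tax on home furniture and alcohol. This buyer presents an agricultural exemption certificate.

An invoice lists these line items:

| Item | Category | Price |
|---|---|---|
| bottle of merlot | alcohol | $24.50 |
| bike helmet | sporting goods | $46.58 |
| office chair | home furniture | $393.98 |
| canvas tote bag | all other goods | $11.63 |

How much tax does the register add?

Bottle of merlot $24.50: alcohol, buyer-exempt → 0% → $0.00
Bike helmet $46.58: sporting goods → 3% → $1.40
Office chair $393.98: home furniture, buyer-exempt → 0% → $0.00
Canvas tote bag $11.63: all other goods → 3.25% → $0.38
Total tax = $1.40 + $0.38 = $1.78

$1.78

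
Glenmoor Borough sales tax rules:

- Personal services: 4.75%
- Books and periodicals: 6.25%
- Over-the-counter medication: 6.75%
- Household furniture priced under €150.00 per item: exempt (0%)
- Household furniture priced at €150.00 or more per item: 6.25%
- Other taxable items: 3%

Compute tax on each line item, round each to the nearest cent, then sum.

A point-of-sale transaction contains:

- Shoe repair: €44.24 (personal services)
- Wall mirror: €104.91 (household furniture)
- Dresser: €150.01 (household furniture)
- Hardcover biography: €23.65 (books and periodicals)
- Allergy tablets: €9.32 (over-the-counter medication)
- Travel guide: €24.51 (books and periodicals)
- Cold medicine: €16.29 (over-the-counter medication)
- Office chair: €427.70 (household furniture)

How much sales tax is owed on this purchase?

Shoe repair €44.24: personal services → 4.75% → €2.10
Wall mirror €104.91: household furniture, under €150.00 → 0% → €0.00
Dresser €150.01: household furniture, €150.00 or more → 6.25% → €9.38
Hardcover biography €23.65: books and periodicals → 6.25% → €1.48
Allergy tablets €9.32: over-the-counter medication → 6.75% → €0.63
Travel guide €24.51: books and periodicals → 6.25% → €1.53
Cold medicine €16.29: over-the-counter medication → 6.75% → €1.10
Office chair €427.70: household furniture, €150.00 or more → 6.25% → €26.73
Total tax = €2.10 + €9.38 + €1.48 + €0.63 + €1.53 + €1.10 + €26.73 = €42.95

€42.95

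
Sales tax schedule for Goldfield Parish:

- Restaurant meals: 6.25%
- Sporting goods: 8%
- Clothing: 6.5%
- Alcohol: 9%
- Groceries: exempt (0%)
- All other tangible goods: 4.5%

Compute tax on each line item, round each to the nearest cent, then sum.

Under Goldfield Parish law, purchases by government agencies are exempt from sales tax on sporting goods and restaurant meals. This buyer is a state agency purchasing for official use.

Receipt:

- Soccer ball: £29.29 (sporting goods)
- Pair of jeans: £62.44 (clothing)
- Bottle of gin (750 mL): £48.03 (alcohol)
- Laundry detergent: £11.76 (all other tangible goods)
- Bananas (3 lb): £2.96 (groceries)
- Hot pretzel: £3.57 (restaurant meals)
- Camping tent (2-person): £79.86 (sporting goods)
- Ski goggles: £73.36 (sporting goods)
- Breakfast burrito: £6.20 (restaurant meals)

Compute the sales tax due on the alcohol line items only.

£4.32

Bottle of gin (750 mL) £48.03: alcohol → 9% → £4.32
Tax on alcohol = £4.32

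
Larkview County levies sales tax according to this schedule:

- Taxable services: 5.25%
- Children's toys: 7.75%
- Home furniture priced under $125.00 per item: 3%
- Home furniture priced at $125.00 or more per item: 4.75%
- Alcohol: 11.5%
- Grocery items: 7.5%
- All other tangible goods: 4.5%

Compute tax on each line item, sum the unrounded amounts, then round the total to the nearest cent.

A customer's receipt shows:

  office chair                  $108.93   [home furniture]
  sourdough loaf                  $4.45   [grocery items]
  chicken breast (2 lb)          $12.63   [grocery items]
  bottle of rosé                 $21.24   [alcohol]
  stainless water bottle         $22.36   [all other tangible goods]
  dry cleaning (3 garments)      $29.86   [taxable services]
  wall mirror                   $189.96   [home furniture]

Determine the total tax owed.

$18.59

Office chair $108.93: home furniture, under $125.00 → 3% → $3.2679
Sourdough loaf $4.45: grocery items → 7.5% → $0.33375
Chicken breast (2 lb) $12.63: grocery items → 7.5% → $0.94725
Bottle of rosé $21.24: alcohol → 11.5% → $2.4426
Stainless water bottle $22.36: all other tangible goods → 4.5% → $1.0062
Dry cleaning (3 garments) $29.86: taxable services → 5.25% → $1.56765
Wall mirror $189.96: home furniture, $125.00 or more → 4.75% → $9.0231
Unrounded tax sum = $18.58845 → $18.59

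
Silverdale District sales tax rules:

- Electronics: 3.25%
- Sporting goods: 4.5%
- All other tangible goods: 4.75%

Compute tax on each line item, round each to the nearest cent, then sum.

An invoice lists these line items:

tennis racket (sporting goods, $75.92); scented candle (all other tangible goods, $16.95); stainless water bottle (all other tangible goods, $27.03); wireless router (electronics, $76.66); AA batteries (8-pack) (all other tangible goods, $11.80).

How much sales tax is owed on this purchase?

$8.56

Tennis racket $75.92: sporting goods → 4.5% → $3.42
Scented candle $16.95: all other tangible goods → 4.75% → $0.81
Stainless water bottle $27.03: all other tangible goods → 4.75% → $1.28
Wireless router $76.66: electronics → 3.25% → $2.49
AA batteries (8-pack) $11.80: all other tangible goods → 4.75% → $0.56
Total tax = $3.42 + $0.81 + $1.28 + $2.49 + $0.56 = $8.56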